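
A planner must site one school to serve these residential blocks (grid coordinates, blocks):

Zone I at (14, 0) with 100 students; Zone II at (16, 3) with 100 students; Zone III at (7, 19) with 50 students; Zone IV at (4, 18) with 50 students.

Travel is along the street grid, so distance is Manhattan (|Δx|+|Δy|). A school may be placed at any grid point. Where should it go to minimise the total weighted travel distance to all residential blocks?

(14, 3)

Manhattan distance separates: Σwᵢ(|x−xᵢ|+|y−yᵢ|) = Σwᵢ|x−xᵢ| + Σwᵢ|y−yᵢ|, so x and y are optimised independently as 1-D weighted medians.
Total weight W = 300; half = 150.
x-coordinate, sorted with cumulative weight:
  x=4 (Zone IV, w=50) cum 50
  x=7 (Zone III, w=50) cum 100
  x=14 (Zone I, w=100) cum 200  ← median
  x=16 (Zone II, w=100) cum 300
⇒ x* = 14
y-coordinate, sorted with cumulative weight:
  y=0 (Zone I, w=100) cum 100
  y=3 (Zone II, w=100) cum 200  ← median
  y=18 (Zone IV, w=50) cum 250
  y=19 (Zone III, w=50) cum 300
⇒ y* = 3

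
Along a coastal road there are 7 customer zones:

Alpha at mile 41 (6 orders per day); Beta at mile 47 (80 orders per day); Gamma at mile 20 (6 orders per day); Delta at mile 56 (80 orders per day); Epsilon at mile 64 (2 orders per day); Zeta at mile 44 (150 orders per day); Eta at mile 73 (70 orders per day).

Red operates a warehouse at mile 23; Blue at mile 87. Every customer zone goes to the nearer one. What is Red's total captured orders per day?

The indifferent point is the midpoint (23+87)/2 = 55; customer zones left of it (closer to Red at 23) go to Red, those right go to Blue.
  Gamma at 20 (w=6) → Red
  Alpha at 41 (w=6) → Red
  Zeta at 44 (w=150) → Red
  Beta at 47 (w=80) → Red
  Delta at 56 (w=80) → Blue
  Epsilon at 64 (w=2) → Blue
  Eta at 73 (w=70) → Blue
Red captures 242; Blue captures 152.

242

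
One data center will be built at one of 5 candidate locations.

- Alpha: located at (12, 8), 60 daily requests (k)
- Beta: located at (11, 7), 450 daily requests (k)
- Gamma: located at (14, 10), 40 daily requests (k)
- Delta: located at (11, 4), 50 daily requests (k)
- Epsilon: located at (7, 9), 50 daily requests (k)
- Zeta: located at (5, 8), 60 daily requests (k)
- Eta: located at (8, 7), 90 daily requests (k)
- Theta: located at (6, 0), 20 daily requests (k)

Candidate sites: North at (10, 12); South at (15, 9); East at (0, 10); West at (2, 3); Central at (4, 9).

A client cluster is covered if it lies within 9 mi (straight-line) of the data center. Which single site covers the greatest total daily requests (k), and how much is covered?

Coverage radius r = 9 mi; a point is covered iff (Δx)²+(Δy)² ≤ 9² = 81.
  North (10, 12): covers {Alpha, Beta, Gamma, Delta, Epsilon, Zeta, Eta} → 800
  South (15, 9): covers {Alpha, Beta, Gamma, Delta, Epsilon, Eta} → 740
  East (0, 10): covers {Epsilon, Zeta, Eta} → 200
  West (2, 3): covers {Epsilon, Zeta, Eta, Theta} → 220
  Central (4, 9): covers {Alpha, Beta, Delta, Epsilon, Zeta, Eta} → 760
Maximum coverage at North: 800 daily requests (k).

North, covering 800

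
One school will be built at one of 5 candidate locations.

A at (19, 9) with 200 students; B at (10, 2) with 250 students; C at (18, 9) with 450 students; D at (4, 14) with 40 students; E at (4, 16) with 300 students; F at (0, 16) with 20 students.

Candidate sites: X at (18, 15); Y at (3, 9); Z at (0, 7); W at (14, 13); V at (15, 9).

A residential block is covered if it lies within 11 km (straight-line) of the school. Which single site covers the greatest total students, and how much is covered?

Coverage radius r = 11 km; a point is covered iff (Δx)²+(Δy)² ≤ 11² = 121.
  X (18, 15): covers {A, C} → 650
  Y (3, 9): covers {B, D, E, F} → 610
  Z (0, 7): covers {D, E, F} → 360
  W (14, 13): covers {A, C, D, E} → 990
  V (15, 9): covers {A, B, C} → 900
Maximum coverage at W: 990 students.

W, covering 990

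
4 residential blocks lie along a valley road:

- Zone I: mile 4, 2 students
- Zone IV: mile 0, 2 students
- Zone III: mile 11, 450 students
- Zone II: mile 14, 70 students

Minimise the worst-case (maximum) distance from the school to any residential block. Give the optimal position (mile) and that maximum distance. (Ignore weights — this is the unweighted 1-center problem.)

The 1-center on a line is the midpoint of the two extreme points: leftmost at 0, rightmost at 14.
Optimal location = (0 + 14)/2 = 7; maximum distance = (14 − 0)/2 = 7.

location 7, max distance 7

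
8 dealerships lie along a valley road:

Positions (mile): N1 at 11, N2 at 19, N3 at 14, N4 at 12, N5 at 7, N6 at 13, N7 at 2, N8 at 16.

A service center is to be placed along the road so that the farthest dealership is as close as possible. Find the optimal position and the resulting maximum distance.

The 1-center on a line is the midpoint of the two extreme points: leftmost at 2, rightmost at 19.
Optimal location = (2 + 19)/2 = 10.5; maximum distance = (19 − 2)/2 = 8.5.

location 10.5, max distance 8.5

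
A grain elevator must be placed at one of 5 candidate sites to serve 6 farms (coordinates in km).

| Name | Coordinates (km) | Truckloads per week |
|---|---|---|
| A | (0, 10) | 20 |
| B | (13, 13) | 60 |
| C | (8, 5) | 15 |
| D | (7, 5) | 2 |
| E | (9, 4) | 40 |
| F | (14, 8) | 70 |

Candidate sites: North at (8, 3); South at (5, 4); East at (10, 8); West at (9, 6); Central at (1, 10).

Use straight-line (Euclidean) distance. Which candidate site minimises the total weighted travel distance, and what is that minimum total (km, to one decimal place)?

Total weighted distance at each candidate:
  North (8, 3): total = 1521.2
  South (5, 4): total = 1780.0
  East (10, 8): total = 1061.3
  West (9, 6): total = 1163.4
  Central (1, 10): total = 2227.5
Minimum is at East with total 1061.3 km.

East, total 1061.3 km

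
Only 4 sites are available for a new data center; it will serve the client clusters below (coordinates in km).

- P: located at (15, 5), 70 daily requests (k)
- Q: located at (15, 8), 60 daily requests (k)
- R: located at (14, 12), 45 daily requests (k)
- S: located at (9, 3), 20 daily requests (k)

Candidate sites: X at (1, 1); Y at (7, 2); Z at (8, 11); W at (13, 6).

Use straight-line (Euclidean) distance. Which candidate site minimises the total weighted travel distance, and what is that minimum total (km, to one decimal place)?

Total weighted distance at each candidate:
  X (1, 1): total = 2889.6
  Y (7, 2): total = 1792.1
  Z (8, 11): total = 1537.3
  W (13, 6): total = 700.0
Minimum is at W with total 700.0 km.

W, total 700.0 km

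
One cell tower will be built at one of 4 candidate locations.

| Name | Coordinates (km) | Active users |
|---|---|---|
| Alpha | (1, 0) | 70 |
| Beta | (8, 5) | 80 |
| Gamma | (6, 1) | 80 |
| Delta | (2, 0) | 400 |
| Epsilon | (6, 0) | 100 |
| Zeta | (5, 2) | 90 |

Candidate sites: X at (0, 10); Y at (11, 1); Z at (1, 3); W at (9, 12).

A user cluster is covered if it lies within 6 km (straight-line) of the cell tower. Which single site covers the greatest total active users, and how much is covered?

Z, covering 740

Coverage radius r = 6 km; a point is covered iff (Δx)²+(Δy)² ≤ 6² = 36.
  X (0, 10): covers {none} → 0
  Y (11, 1): covers {Beta, Gamma, Epsilon} → 260
  Z (1, 3): covers {Alpha, Gamma, Delta, Epsilon, Zeta} → 740
  W (9, 12): covers {none} → 0
Maximum coverage at Z: 740 active users.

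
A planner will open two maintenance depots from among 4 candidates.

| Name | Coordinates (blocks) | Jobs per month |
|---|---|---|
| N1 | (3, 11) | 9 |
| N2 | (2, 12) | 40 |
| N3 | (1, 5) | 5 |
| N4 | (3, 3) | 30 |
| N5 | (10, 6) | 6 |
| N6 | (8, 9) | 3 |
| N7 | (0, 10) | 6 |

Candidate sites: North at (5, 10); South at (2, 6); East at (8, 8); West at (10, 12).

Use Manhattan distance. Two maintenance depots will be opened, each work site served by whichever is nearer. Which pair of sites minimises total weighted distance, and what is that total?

{North, South}, total 447

Evaluate every pair (each demand assigned to the nearer of the two):
  {North, South}: total = 447
  {South, East}: total = 487
  {South, West}: total = 511
  {North, East}: total = 599
  {North, West}: total = 620
  {East, West}: total = 829
Best pair: {North, South} with total 447.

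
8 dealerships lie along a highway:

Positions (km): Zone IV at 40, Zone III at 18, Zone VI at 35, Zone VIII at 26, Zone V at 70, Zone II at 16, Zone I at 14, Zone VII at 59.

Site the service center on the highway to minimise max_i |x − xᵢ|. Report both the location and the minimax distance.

location 42, max distance 28

The 1-center on a line is the midpoint of the two extreme points: leftmost at 14, rightmost at 70.
Optimal location = (14 + 70)/2 = 42; maximum distance = (70 − 14)/2 = 28.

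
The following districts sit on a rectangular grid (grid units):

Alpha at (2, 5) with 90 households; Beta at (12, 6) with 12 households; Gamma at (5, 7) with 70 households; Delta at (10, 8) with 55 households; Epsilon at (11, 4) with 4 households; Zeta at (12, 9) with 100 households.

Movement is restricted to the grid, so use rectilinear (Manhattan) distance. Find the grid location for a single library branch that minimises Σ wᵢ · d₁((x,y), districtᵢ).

Manhattan distance separates: Σwᵢ(|x−xᵢ|+|y−yᵢ|) = Σwᵢ|x−xᵢ| + Σwᵢ|y−yᵢ|, so x and y are optimised independently as 1-D weighted medians.
Total weight W = 331; half = 165.5.
x-coordinate, sorted with cumulative weight:
  x=2 (Alpha, w=90) cum 90
  x=5 (Gamma, w=70) cum 160
  x=10 (Delta, w=55) cum 215  ← median
  x=11 (Epsilon, w=4) cum 219
  x=12 (Beta, w=12) cum 231
  x=12 (Zeta, w=100) cum 331
⇒ x* = 10
y-coordinate, sorted with cumulative weight:
  y=4 (Epsilon, w=4) cum 4
  y=5 (Alpha, w=90) cum 94
  y=6 (Beta, w=12) cum 106
  y=7 (Gamma, w=70) cum 176  ← median
  y=8 (Delta, w=55) cum 231
  y=9 (Zeta, w=100) cum 331
⇒ y* = 7

(10, 7)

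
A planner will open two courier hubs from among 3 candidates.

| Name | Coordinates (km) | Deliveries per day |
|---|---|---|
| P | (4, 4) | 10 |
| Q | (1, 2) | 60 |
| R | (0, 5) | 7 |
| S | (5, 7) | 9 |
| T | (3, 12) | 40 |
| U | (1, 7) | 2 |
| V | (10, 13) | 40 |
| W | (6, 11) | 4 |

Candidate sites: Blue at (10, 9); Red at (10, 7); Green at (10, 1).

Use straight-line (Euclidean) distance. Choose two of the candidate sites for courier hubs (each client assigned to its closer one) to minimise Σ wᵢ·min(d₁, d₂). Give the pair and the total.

{Blue, Green}, total 1235.2

Evaluate every pair (each demand assigned to the nearer of the two):
  {Blue, Green}: total = 1235.2
  {Blue, Red}: total = 1301.7
  {Red, Green}: total = 1351.5
Best pair: {Blue, Green} with total 1235.2.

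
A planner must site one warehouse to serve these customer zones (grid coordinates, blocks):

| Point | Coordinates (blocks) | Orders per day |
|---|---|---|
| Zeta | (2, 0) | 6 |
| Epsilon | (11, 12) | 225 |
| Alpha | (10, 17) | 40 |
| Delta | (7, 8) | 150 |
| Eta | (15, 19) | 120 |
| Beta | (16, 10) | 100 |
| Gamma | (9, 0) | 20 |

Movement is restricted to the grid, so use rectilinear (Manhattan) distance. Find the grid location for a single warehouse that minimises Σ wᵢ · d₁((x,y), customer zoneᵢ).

(11, 12)

Manhattan distance separates: Σwᵢ(|x−xᵢ|+|y−yᵢ|) = Σwᵢ|x−xᵢ| + Σwᵢ|y−yᵢ|, so x and y are optimised independently as 1-D weighted medians.
Total weight W = 661; half = 330.5.
x-coordinate, sorted with cumulative weight:
  x=2 (Zeta, w=6) cum 6
  x=7 (Delta, w=150) cum 156
  x=9 (Gamma, w=20) cum 176
  x=10 (Alpha, w=40) cum 216
  x=11 (Epsilon, w=225) cum 441  ← median
  x=15 (Eta, w=120) cum 561
  x=16 (Beta, w=100) cum 661
⇒ x* = 11
y-coordinate, sorted with cumulative weight:
  y=0 (Zeta, w=6) cum 6
  y=0 (Gamma, w=20) cum 26
  y=8 (Delta, w=150) cum 176
  y=10 (Beta, w=100) cum 276
  y=12 (Epsilon, w=225) cum 501  ← median
  y=17 (Alpha, w=40) cum 541
  y=19 (Eta, w=120) cum 661
⇒ y* = 12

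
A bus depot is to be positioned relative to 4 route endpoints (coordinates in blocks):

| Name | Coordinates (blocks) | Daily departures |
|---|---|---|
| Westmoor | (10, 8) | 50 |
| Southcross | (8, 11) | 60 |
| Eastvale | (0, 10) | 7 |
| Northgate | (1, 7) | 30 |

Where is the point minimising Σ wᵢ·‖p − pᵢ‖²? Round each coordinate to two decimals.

The minimiser of Σwᵢ‖p−pᵢ‖² is the weighted centroid p* = (Σwᵢpᵢ)/(Σwᵢ).
Σwᵢ = 147.
Σwᵢxᵢ = 50·10 + 60·8 + 7·0 + 30·1 = 1010.
Σwᵢyᵢ = 50·8 + 60·11 + 7·10 + 30·7 = 1340.
x* = 1010/147 = 6.87, y* = 1340/147 = 9.12.

(6.87, 9.12)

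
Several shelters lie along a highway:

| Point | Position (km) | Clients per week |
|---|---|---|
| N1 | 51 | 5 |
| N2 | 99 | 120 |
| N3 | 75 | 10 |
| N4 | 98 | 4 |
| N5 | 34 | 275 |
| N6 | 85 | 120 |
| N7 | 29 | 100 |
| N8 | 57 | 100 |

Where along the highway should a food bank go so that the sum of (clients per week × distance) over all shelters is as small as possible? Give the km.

For a sum of weighted absolute distances on a line, the optimum is the weighted median (not the mean). Total weight W = 734; half-weight = 367.
Sort by position and accumulate weight:
  km 29 (N7, w=100) → cum 100
  km 34 (N5, w=275) → cum 375  ≥ 367 → median here
  km 51 (N1, w=5) → cum 380
  km 57 (N8, w=100) → cum 480
  km 75 (N3, w=10) → cum 490
  km 85 (N6, w=120) → cum 610
  km 98 (N4, w=4) → cum 614
  km 99 (N2, w=120) → cum 734
Optimal location: km 34.

x = 34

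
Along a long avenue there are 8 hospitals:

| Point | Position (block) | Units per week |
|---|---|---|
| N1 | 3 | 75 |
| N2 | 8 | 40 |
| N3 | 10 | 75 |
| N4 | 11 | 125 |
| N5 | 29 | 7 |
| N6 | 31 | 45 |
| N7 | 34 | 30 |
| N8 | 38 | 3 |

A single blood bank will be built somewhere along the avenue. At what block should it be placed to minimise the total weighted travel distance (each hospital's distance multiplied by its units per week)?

For a sum of weighted absolute distances on a line, the optimum is the weighted median (not the mean). Total weight W = 400; half-weight = 200.
Sort by position and accumulate weight:
  block 3 (N1, w=75) → cum 75
  block 8 (N2, w=40) → cum 115
  block 10 (N3, w=75) → cum 190
  block 11 (N4, w=125) → cum 315  ≥ 200 → median here
  block 29 (N5, w=7) → cum 322
  block 31 (N6, w=45) → cum 367
  block 34 (N7, w=30) → cum 397
  block 38 (N8, w=3) → cum 400
Optimal location: block 11.

x = 11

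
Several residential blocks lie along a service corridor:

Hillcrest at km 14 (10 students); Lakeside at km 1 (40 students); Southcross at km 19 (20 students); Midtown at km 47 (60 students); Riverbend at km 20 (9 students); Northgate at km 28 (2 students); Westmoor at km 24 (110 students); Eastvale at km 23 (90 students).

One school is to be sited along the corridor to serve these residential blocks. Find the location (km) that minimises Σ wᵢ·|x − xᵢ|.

x = 24

For a sum of weighted absolute distances on a line, the optimum is the weighted median (not the mean). Total weight W = 341; half-weight = 170.5.
Sort by position and accumulate weight:
  km 1 (Lakeside, w=40) → cum 40
  km 14 (Hillcrest, w=10) → cum 50
  km 19 (Southcross, w=20) → cum 70
  km 20 (Riverbend, w=9) → cum 79
  km 23 (Eastvale, w=90) → cum 169
  km 24 (Westmoor, w=110) → cum 279  ≥ 170.5 → median here
  km 28 (Northgate, w=2) → cum 281
  km 47 (Midtown, w=60) → cum 341
Optimal location: km 24.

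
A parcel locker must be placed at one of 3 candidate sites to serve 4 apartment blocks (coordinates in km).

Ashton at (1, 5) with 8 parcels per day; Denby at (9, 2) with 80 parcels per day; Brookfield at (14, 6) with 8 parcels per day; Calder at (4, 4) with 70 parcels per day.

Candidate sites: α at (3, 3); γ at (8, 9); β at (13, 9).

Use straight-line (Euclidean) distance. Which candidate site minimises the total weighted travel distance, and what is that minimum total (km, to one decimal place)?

α, total 699.5 km

Total weighted distance at each candidate:
  α (3, 3): total = 699.5
  γ (8, 9): total = 1132.1
  β (13, 9): total = 1492.2
Minimum is at α with total 699.5 km.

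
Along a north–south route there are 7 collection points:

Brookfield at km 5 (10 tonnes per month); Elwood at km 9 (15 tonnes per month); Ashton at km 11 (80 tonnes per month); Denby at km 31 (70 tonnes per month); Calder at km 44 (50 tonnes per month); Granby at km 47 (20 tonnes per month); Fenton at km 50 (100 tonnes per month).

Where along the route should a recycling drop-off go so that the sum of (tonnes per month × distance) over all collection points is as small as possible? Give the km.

x = 31

For a sum of weighted absolute distances on a line, the optimum is the weighted median (not the mean). Total weight W = 345; half-weight = 172.5.
Sort by position and accumulate weight:
  km 5 (Brookfield, w=10) → cum 10
  km 9 (Elwood, w=15) → cum 25
  km 11 (Ashton, w=80) → cum 105
  km 31 (Denby, w=70) → cum 175  ≥ 172.5 → median here
  km 44 (Calder, w=50) → cum 225
  km 47 (Granby, w=20) → cum 245
  km 50 (Fenton, w=100) → cum 345
Optimal location: km 31.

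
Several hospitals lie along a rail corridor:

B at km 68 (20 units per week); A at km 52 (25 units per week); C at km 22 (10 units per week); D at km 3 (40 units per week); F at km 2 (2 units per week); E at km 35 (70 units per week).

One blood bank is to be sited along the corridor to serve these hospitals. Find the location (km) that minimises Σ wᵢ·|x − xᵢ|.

For a sum of weighted absolute distances on a line, the optimum is the weighted median (not the mean). Total weight W = 167; half-weight = 83.5.
Sort by position and accumulate weight:
  km 2 (F, w=2) → cum 2
  km 3 (D, w=40) → cum 42
  km 22 (C, w=10) → cum 52
  km 35 (E, w=70) → cum 122  ≥ 83.5 → median here
  km 52 (A, w=25) → cum 147
  km 68 (B, w=20) → cum 167
Optimal location: km 35.

x = 35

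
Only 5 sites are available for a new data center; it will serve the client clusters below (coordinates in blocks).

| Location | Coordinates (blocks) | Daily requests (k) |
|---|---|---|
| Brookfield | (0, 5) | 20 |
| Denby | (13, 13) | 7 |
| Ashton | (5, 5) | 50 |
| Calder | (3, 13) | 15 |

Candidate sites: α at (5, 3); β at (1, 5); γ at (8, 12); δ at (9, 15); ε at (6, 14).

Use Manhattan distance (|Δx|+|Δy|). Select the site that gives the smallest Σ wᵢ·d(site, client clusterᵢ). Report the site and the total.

β, total 510 blocks

Total weighted distance at each candidate:
  α (5, 3): total = 546
  β (1, 5): total = 510
  γ (8, 12): total = 932
  δ (9, 15): total = 1242
  ε (6, 14): total = 916
Minimum is at β with total 510 blocks.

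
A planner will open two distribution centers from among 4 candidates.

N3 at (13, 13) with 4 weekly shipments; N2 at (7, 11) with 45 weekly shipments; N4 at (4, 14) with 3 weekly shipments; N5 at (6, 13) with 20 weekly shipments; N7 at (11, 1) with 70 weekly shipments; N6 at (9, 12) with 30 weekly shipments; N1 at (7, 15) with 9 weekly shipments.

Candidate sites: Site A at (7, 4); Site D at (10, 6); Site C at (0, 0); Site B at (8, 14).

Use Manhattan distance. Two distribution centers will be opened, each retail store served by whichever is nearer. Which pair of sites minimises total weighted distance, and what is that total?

Evaluate every pair (each demand assigned to the nearer of the two):
  {Site D, Site B}: total = 804
  {Site A, Site B}: total = 874
  {Site C, Site B}: total = 1224
  {Site A, Site D}: total = 1323
  {Site D, Site C}: total = 1400
  {Site A, Site C}: total = 1503
Best pair: {Site D, Site B} with total 804.

{Site D, Site B}, total 804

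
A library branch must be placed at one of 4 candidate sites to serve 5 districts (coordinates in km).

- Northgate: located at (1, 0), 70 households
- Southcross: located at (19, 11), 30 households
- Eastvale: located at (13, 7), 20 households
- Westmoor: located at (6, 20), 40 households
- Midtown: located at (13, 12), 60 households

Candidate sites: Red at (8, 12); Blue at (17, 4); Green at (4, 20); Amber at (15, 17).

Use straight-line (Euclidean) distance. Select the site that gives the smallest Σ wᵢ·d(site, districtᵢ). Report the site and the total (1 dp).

Total weighted distance at each candidate:
  Red (8, 12): total = 2075.1
  Blue (17, 4): total = 2786.2
  Green (4, 20): total = 3059.2
  Amber (15, 17): total = 2664.5
Minimum is at Red with total 2075.1 km.

Red, total 2075.1 km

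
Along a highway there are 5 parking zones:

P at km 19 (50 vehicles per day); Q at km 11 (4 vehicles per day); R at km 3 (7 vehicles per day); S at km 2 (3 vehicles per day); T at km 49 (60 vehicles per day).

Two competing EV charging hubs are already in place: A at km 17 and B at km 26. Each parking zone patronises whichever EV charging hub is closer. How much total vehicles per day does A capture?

The indifferent point is the midpoint (17+26)/2 = 21.5; parking zones left of it (closer to A at 17) go to A, those right go to B.
  S at 2 (w=3) → A
  R at 3 (w=7) → A
  Q at 11 (w=4) → A
  P at 19 (w=50) → A
  T at 49 (w=60) → B
A captures 64; B captures 60.

64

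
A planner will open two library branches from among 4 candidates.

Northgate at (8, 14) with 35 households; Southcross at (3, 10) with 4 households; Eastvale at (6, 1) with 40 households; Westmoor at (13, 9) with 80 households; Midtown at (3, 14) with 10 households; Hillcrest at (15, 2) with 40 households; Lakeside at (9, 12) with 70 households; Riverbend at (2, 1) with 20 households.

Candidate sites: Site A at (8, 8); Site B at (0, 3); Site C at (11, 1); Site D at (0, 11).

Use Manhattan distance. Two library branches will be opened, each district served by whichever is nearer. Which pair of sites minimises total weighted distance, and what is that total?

{Site A, Site C}, total 1758

Evaluate every pair (each demand assigned to the nearer of the two):
  {Site A, Site C}: total = 1758
  {Site A, Site B}: total = 2098
  {Site A, Site D}: total = 2236
  {Site C, Site D}: total = 2541
  {Site B, Site C}: total = 2930
  {Site B, Site D}: total = 3401
Best pair: {Site A, Site C} with total 1758.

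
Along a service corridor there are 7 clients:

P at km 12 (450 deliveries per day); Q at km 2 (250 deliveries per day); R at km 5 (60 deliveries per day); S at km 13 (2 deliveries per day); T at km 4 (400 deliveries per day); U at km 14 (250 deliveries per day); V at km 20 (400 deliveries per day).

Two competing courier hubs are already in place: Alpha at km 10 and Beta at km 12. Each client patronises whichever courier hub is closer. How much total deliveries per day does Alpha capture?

The indifferent point is the midpoint (10+12)/2 = 11; clients left of it (closer to Alpha at 10) go to Alpha, those right go to Beta.
  Q at 2 (w=250) → Alpha
  T at 4 (w=400) → Alpha
  R at 5 (w=60) → Alpha
  P at 12 (w=450) → Beta
  S at 13 (w=2) → Beta
  U at 14 (w=250) → Beta
  V at 20 (w=400) → Beta
Alpha captures 710; Beta captures 1102.

710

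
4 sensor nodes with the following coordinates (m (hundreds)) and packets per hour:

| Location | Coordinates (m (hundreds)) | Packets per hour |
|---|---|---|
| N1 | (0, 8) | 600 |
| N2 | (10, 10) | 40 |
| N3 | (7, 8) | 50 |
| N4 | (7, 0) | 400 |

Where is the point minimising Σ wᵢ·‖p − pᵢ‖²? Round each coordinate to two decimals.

(3.26, 5.14)

The minimiser of Σwᵢ‖p−pᵢ‖² is the weighted centroid p* = (Σwᵢpᵢ)/(Σwᵢ).
Σwᵢ = 1090.
Σwᵢxᵢ = 600·0 + 40·10 + 50·7 + 400·7 = 3550.
Σwᵢyᵢ = 600·8 + 40·10 + 50·8 + 400·0 = 5600.
x* = 3550/1090 = 3.26, y* = 5600/1090 = 5.14.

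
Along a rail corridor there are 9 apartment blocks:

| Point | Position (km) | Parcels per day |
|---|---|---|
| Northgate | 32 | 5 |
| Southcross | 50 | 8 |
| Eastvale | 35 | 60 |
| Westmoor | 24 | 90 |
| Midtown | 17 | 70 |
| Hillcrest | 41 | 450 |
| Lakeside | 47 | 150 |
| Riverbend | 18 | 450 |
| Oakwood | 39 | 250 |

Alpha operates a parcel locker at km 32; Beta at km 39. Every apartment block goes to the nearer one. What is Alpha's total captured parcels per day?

675

The indifferent point is the midpoint (32+39)/2 = 35.5; apartment blocks left of it (closer to Alpha at 32) go to Alpha, those right go to Beta.
  Midtown at 17 (w=70) → Alpha
  Riverbend at 18 (w=450) → Alpha
  Westmoor at 24 (w=90) → Alpha
  Northgate at 32 (w=5) → Alpha
  Eastvale at 35 (w=60) → Alpha
  Oakwood at 39 (w=250) → Beta
  Hillcrest at 41 (w=450) → Beta
  Lakeside at 47 (w=150) → Beta
  Southcross at 50 (w=8) → Beta
Alpha captures 675; Beta captures 858.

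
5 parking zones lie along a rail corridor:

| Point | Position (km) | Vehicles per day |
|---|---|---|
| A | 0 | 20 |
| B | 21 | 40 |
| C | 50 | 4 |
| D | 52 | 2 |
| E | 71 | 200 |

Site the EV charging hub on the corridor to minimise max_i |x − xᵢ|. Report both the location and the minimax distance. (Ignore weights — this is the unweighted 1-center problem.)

location 35.5, max distance 35.5

The 1-center on a line is the midpoint of the two extreme points: leftmost at 0, rightmost at 71.
Optimal location = (0 + 71)/2 = 35.5; maximum distance = (71 − 0)/2 = 35.5.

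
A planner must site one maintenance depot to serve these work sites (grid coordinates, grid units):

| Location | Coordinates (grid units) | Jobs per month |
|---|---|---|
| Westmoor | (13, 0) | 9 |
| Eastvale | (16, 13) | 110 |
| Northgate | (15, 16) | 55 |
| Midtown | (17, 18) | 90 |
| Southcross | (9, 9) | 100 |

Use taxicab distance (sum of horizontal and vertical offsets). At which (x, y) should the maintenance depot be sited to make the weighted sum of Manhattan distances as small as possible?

(16, 13)

Manhattan distance separates: Σwᵢ(|x−xᵢ|+|y−yᵢ|) = Σwᵢ|x−xᵢ| + Σwᵢ|y−yᵢ|, so x and y are optimised independently as 1-D weighted medians.
Total weight W = 364; half = 182.
x-coordinate, sorted with cumulative weight:
  x=9 (Southcross, w=100) cum 100
  x=13 (Westmoor, w=9) cum 109
  x=15 (Northgate, w=55) cum 164
  x=16 (Eastvale, w=110) cum 274  ← median
  x=17 (Midtown, w=90) cum 364
⇒ x* = 16
y-coordinate, sorted with cumulative weight:
  y=0 (Westmoor, w=9) cum 9
  y=9 (Southcross, w=100) cum 109
  y=13 (Eastvale, w=110) cum 219  ← median
  y=16 (Northgate, w=55) cum 274
  y=18 (Midtown, w=90) cum 364
⇒ y* = 13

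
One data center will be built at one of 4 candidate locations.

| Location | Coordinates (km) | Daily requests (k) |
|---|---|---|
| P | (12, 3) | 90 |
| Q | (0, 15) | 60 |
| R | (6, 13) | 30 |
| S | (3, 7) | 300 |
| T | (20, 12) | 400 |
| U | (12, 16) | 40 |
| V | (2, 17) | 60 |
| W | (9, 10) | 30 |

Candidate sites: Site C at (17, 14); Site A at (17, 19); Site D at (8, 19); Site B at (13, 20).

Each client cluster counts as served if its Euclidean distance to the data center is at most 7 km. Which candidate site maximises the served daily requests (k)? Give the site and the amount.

Coverage radius r = 7 km; a point is covered iff (Δx)²+(Δy)² ≤ 7² = 49.
  Site C (17, 14): covers {T, U} → 440
  Site A (17, 19): covers {U} → 40
  Site D (8, 19): covers {R, U, V} → 130
  Site B (13, 20): covers {U} → 40
Maximum coverage at Site C: 440 daily requests (k).

Site C, covering 440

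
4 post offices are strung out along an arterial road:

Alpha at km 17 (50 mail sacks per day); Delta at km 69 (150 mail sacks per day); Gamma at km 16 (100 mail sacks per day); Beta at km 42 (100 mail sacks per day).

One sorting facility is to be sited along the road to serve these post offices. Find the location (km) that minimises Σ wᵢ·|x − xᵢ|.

x = 42

For a sum of weighted absolute distances on a line, the optimum is the weighted median (not the mean). Total weight W = 400; half-weight = 200.
Sort by position and accumulate weight:
  km 16 (Gamma, w=100) → cum 100
  km 17 (Alpha, w=50) → cum 150
  km 42 (Beta, w=100) → cum 250  ≥ 200 → median here
  km 69 (Delta, w=150) → cum 400
Optimal location: km 42.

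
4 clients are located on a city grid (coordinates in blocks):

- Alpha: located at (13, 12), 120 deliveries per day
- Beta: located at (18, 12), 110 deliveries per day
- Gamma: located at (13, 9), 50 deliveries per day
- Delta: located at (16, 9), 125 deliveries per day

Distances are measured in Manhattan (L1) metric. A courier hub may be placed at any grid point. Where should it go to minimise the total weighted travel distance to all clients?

(16, 12)

Manhattan distance separates: Σwᵢ(|x−xᵢ|+|y−yᵢ|) = Σwᵢ|x−xᵢ| + Σwᵢ|y−yᵢ|, so x and y are optimised independently as 1-D weighted medians.
Total weight W = 405; half = 202.5.
x-coordinate, sorted with cumulative weight:
  x=13 (Alpha, w=120) cum 120
  x=13 (Gamma, w=50) cum 170
  x=16 (Delta, w=125) cum 295  ← median
  x=18 (Beta, w=110) cum 405
⇒ x* = 16
y-coordinate, sorted with cumulative weight:
  y=9 (Gamma, w=50) cum 50
  y=9 (Delta, w=125) cum 175
  y=12 (Alpha, w=120) cum 295  ← median
  y=12 (Beta, w=110) cum 405
⇒ y* = 12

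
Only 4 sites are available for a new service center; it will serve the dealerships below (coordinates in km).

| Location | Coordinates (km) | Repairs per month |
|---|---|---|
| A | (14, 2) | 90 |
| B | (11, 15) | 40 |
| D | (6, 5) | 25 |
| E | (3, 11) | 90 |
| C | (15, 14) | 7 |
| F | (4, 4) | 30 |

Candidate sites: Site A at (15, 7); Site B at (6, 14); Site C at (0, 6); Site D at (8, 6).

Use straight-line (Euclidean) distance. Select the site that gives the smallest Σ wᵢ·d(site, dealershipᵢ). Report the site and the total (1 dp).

Total weighted distance at each candidate:
  Site A (15, 7): total = 2576.6
  Site B (6, 14): total = 2477.7
  Site C (0, 6): total = 2808.9
  Site D (8, 6): total = 1929.3
Minimum is at Site D with total 1929.3 km.

Site D, total 1929.3 km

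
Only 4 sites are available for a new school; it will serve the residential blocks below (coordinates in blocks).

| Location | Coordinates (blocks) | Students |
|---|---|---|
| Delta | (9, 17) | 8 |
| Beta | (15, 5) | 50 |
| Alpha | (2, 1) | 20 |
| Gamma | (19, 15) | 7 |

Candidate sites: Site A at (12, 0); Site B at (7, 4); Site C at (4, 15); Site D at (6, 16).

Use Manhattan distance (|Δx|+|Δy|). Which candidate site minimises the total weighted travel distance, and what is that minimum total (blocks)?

Site B, total 891 blocks

Total weighted distance at each candidate:
  Site A (12, 0): total = 934
  Site B (7, 4): total = 891
  Site C (4, 15): total = 1531
  Site D (6, 16): total = 1510
Minimum is at Site B with total 891 blocks.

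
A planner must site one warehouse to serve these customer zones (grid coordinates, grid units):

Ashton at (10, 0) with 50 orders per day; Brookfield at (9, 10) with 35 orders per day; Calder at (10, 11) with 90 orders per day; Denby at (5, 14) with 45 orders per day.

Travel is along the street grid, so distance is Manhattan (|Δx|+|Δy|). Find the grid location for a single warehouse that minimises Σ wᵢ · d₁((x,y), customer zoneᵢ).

Manhattan distance separates: Σwᵢ(|x−xᵢ|+|y−yᵢ|) = Σwᵢ|x−xᵢ| + Σwᵢ|y−yᵢ|, so x and y are optimised independently as 1-D weighted medians.
Total weight W = 220; half = 110.
x-coordinate, sorted with cumulative weight:
  x=5 (Denby, w=45) cum 45
  x=9 (Brookfield, w=35) cum 80
  x=10 (Ashton, w=50) cum 130  ← median
  x=10 (Calder, w=90) cum 220
⇒ x* = 10
y-coordinate, sorted with cumulative weight:
  y=0 (Ashton, w=50) cum 50
  y=10 (Brookfield, w=35) cum 85
  y=11 (Calder, w=90) cum 175  ← median
  y=14 (Denby, w=45) cum 220
⇒ y* = 11

(10, 11)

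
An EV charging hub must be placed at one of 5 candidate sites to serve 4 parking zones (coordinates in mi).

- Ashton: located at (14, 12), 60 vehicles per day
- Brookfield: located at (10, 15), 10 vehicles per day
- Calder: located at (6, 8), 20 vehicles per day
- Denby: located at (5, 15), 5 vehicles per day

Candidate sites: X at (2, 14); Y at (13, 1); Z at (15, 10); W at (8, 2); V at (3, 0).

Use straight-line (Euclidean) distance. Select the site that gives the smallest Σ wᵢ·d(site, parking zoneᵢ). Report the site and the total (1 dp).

Total weighted distance at each candidate:
  X (2, 14): total = 970.6
  Y (13, 1): total = 1084.5
  Z (15, 10): total = 445.2
  W (8, 2): total = 1024.4
  V (3, 0): total = 1388.8
Minimum is at Z with total 445.2 mi.

Z, total 445.2 mi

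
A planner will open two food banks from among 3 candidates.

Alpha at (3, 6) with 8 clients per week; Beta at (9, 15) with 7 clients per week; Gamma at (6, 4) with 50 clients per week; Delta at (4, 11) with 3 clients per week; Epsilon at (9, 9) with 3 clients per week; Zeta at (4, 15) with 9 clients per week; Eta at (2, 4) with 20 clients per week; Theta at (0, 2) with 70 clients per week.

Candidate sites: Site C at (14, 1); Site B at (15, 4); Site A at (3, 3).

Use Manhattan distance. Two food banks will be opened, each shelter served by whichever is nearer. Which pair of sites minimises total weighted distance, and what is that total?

{Site B, Site A}, total 840

Evaluate every pair (each demand assigned to the nearer of the two):
  {Site B, Site A}: total = 840
  {Site C, Site A}: total = 850
  {Site C, Site B}: total = 2276
Best pair: {Site B, Site A} with total 840.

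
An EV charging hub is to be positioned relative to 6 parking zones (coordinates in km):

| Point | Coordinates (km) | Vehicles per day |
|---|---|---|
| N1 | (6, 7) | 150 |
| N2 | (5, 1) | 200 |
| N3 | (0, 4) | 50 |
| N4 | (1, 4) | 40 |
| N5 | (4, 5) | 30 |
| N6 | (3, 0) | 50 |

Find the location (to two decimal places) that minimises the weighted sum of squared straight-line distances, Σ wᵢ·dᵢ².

(4.25, 3.38)

The minimiser of Σwᵢ‖p−pᵢ‖² is the weighted centroid p* = (Σwᵢpᵢ)/(Σwᵢ).
Σwᵢ = 520.
Σwᵢxᵢ = 150·6 + 200·5 + 50·0 + 40·1 + 30·4 + 50·3 = 2210.
Σwᵢyᵢ = 150·7 + 200·1 + 50·4 + 40·4 + 30·5 + 50·0 = 1760.
x* = 2210/520 = 4.25, y* = 1760/520 = 3.38.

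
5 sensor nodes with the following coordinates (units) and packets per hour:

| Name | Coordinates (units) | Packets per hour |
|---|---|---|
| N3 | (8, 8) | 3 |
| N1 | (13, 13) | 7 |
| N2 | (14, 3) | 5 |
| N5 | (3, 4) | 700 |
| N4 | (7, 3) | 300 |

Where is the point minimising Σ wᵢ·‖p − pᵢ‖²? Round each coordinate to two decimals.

(4.32, 3.77)

The minimiser of Σwᵢ‖p−pᵢ‖² is the weighted centroid p* = (Σwᵢpᵢ)/(Σwᵢ).
Σwᵢ = 1015.
Σwᵢxᵢ = 3·8 + 7·13 + 5·14 + 700·3 + 300·7 = 4385.
Σwᵢyᵢ = 3·8 + 7·13 + 5·3 + 700·4 + 300·3 = 3830.
x* = 4385/1015 = 4.32, y* = 3830/1015 = 3.77.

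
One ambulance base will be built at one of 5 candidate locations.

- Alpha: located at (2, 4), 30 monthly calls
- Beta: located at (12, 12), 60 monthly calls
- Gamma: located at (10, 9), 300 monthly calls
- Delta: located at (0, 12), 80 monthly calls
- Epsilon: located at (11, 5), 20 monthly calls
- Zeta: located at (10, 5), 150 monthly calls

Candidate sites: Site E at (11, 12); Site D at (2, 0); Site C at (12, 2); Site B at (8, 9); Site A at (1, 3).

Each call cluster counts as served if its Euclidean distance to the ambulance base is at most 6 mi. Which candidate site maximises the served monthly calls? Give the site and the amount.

Coverage radius r = 6 mi; a point is covered iff (Δx)²+(Δy)² ≤ 6² = 36.
  Site E (11, 12): covers {Beta, Gamma} → 360
  Site D (2, 0): covers {Alpha} → 30
  Site C (12, 2): covers {Epsilon, Zeta} → 170
  Site B (8, 9): covers {Beta, Gamma, Epsilon, Zeta} → 530
  Site A (1, 3): covers {Alpha} → 30
Maximum coverage at Site B: 530 monthly calls.

Site B, covering 530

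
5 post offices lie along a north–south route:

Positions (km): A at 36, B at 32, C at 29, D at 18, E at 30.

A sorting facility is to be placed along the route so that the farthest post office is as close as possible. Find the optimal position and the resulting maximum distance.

location 27, max distance 9

The 1-center on a line is the midpoint of the two extreme points: leftmost at 18, rightmost at 36.
Optimal location = (18 + 36)/2 = 27; maximum distance = (36 − 18)/2 = 9.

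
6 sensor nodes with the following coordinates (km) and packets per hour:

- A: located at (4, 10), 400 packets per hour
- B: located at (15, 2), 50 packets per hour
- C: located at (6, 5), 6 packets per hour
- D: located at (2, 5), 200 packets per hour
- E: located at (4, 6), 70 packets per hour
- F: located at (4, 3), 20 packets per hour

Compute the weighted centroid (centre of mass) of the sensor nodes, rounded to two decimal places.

The minimiser of Σwᵢ‖p−pᵢ‖² is the weighted centroid p* = (Σwᵢpᵢ)/(Σwᵢ).
Σwᵢ = 746.
Σwᵢxᵢ = 400·4 + 50·15 + 6·6 + 200·2 + 70·4 + 20·4 = 3146.
Σwᵢyᵢ = 400·10 + 50·2 + 6·5 + 200·5 + 70·6 + 20·3 = 5610.
x* = 3146/746 = 4.22, y* = 5610/746 = 7.52.

(4.22, 7.52)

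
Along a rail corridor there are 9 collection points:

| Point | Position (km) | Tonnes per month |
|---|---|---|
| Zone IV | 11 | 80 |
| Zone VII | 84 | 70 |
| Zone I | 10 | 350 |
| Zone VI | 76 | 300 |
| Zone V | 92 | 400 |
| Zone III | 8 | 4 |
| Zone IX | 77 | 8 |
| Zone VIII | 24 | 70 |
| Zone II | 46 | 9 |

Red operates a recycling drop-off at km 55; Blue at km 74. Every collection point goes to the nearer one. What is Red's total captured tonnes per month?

The indifferent point is the midpoint (55+74)/2 = 64.5; collection points left of it (closer to Red at 55) go to Red, those right go to Blue.
  Zone III at 8 (w=4) → Red
  Zone I at 10 (w=350) → Red
  Zone IV at 11 (w=80) → Red
  Zone VIII at 24 (w=70) → Red
  Zone II at 46 (w=9) → Red
  Zone VI at 76 (w=300) → Blue
  Zone IX at 77 (w=8) → Blue
  Zone VII at 84 (w=70) → Blue
  Zone V at 92 (w=400) → Blue
Red captures 513; Blue captures 778.

513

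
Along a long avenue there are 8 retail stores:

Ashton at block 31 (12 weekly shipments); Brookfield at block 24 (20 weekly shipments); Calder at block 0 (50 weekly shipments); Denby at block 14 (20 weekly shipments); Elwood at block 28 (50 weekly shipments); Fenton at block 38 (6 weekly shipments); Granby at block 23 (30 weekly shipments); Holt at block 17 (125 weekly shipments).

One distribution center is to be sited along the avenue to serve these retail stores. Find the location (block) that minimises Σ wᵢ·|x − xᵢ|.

For a sum of weighted absolute distances on a line, the optimum is the weighted median (not the mean). Total weight W = 313; half-weight = 156.5.
Sort by position and accumulate weight:
  block 0 (Calder, w=50) → cum 50
  block 14 (Denby, w=20) → cum 70
  block 17 (Holt, w=125) → cum 195  ≥ 156.5 → median here
  block 23 (Granby, w=30) → cum 225
  block 24 (Brookfield, w=20) → cum 245
  block 28 (Elwood, w=50) → cum 295
  block 31 (Ashton, w=12) → cum 307
  block 38 (Fenton, w=6) → cum 313
Optimal location: block 17.

x = 17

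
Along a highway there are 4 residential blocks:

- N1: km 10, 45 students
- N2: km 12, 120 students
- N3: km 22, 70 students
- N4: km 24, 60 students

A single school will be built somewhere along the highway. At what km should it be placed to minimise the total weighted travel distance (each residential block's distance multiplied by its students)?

x = 12

For a sum of weighted absolute distances on a line, the optimum is the weighted median (not the mean). Total weight W = 295; half-weight = 147.5.
Sort by position and accumulate weight:
  km 10 (N1, w=45) → cum 45
  km 12 (N2, w=120) → cum 165  ≥ 147.5 → median here
  km 22 (N3, w=70) → cum 235
  km 24 (N4, w=60) → cum 295
Optimal location: km 12.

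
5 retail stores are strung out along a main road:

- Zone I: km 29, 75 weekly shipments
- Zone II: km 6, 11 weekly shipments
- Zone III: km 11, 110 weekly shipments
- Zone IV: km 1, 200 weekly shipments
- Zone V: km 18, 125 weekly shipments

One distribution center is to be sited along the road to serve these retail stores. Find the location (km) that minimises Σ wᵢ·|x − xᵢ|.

x = 11

For a sum of weighted absolute distances on a line, the optimum is the weighted median (not the mean). Total weight W = 521; half-weight = 260.5.
Sort by position and accumulate weight:
  km 1 (Zone IV, w=200) → cum 200
  km 6 (Zone II, w=11) → cum 211
  km 11 (Zone III, w=110) → cum 321  ≥ 260.5 → median here
  km 18 (Zone V, w=125) → cum 446
  km 29 (Zone I, w=75) → cum 521
Optimal location: km 11.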